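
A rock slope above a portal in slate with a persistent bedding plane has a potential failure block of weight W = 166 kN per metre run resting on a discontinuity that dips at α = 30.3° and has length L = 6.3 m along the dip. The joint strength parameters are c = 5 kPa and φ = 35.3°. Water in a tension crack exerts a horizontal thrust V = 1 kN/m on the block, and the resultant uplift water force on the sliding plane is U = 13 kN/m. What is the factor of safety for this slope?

FS = 1.46

Resolving the block weight along and normal to the plane and applying the Mohr–Coulomb strength on the joint:
N' = W cosα − U − V sinα = 166·cos30.3° − 13 − 1·sin30.3° = 129.8 kN/m
Driving force T = W sinα + V cosα = 166·sin30.3° + 1·cos30.3° = 84.6 kN/m
Resisting force R = c·L + N'·tanφ = 5·6.3 + 129.8·tan35.3° = 31.5 + 91.9 = 123.4 kN/m
FS = R / T = 123.4 / 84.6 = 1.459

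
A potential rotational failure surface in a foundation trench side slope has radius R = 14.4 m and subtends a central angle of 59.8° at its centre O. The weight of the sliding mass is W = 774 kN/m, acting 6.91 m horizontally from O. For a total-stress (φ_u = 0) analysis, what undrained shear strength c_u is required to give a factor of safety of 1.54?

c_u = 38.1 kPa

FS = c_u·L_a·R / (W·d), so c_u = FS·W·d / (L_a·R).
Arc length L_a = R·θ = 14.4·(59.8°·π/180) = 14.4·1.0437 = 15.03 m
c_u = 1.54·774·6.91 / (15.03·14.4) = 8236.4 / 216.42 = 38.06 kPa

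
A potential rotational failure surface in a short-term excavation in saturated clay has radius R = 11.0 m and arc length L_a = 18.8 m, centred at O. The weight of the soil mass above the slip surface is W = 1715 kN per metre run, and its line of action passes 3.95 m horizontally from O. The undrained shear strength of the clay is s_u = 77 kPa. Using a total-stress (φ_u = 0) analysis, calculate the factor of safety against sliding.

Taking moments about the centre O, the resisting moment is provided by the undrained shear strength acting along the arc:
M_R = s_u·L_a·R = 77·18.80·11.0 = 15923.6 kN·m/m
M_D = W·d = 1715·3.95 = 6774.2 kN·m/m
FS = M_R / M_D = 15923.6 / 6774.2 = 2.351

FS = 2.35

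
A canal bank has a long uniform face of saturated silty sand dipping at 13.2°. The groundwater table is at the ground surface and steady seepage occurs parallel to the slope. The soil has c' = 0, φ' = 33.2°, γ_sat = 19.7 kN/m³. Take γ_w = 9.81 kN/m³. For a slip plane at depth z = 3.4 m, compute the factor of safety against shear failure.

FS = 1.40

With seepage parallel to the slope and the water table at the surface, the effective normal stress on the slip plane uses the buoyant unit weight γ' = γ_sat − γ_w while the driving shear stress uses γ_sat:
FS = [c' + γ' z cos²β tanφ'] / [γ_sat z sinβ cosβ]
(For c' = 0 this reduces to FS = (γ'/γ_sat)·tanφ'/tanβ.)
γ' = 19.7 − 9.81 = 9.89 kN/m³
Numerator = 0.0 + 9.89·3.4·cos²13.2°·tan33.2° = 0.0 + 9.89·3.4·0.9479·0.6544 = 20.857 kPa
Denominator = 19.7·3.4·sin13.2°·cos13.2° = 19.7·3.4·0.2284·0.9736 = 14.891 kPa
FS = 20.857 / 14.891 = 1.401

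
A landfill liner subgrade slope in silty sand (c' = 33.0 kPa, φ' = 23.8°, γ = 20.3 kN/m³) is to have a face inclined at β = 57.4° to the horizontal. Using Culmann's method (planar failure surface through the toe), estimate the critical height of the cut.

H_c = 30.00 m

Culmann's analysis gives the critical failure plane at α_cr = (β + φ')/2 = (57.4 + 23.8)/2 = 40.6°, and the critical height
H_c = (4c'/γ) · sinβ cosφ' / [1 − cos(β − φ')]
    = (4·33.0/20.3) · sin57.4°·cos23.8° / [1 − cos(33.6°)]
    = 6.502 · 0.8425·0.9150 / [1 − 0.8329]
    = 6.502 · 0.7708 / 0.1671
    = 30.00 m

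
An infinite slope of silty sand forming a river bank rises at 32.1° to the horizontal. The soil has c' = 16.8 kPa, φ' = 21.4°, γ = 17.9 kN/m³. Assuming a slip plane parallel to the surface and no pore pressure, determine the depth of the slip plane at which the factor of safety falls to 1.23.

Setting FS = 1.23 in FS = [c' + γz cos²β tanφ'] / [γz sinβ cosβ] and solving for z:
z = c' / [γ cosβ (FS·sinβ − cosβ·tanφ')]
  = 16.8 / [17.9·cos32.1°·(1.23·sin32.1° − cos32.1°·tan21.4°)]
  = 16.8 / [17.9·0.8471·(1.23·0.5314 − 0.8471·0.3919)]
  = 16.8 / 4.8771 = 3.445 m

z = 3.44 m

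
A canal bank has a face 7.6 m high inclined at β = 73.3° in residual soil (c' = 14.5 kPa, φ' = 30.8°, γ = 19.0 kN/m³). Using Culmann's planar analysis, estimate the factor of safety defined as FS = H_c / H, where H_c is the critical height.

H_c = (4c'/γ) · sinβ cosφ' / [1 − cos(β − φ')]
    = (4·14.5/19.0) · sin73.3°·cos30.8° / [1 − cos42.5°]
    = 3.053 · 0.8227 / 0.2627 = 9.56 m
FS = H_c / H = 9.56 / 7.6 = 1.258

FS = 1.26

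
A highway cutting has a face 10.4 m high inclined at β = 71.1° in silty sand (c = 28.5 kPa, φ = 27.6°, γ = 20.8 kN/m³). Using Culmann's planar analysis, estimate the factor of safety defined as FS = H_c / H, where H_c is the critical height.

H_c = (4c/γ) · sinβ cosφ / [1 − cos(β − φ)]
    = (4·28.5/20.8) · sin71.1°·cos27.6° / [1 − cos43.5°]
    = 5.481 · 0.8384 / 0.2746 = 16.73 m
FS = H_c / H = 16.73 / 10.4 = 1.609

FS = 1.61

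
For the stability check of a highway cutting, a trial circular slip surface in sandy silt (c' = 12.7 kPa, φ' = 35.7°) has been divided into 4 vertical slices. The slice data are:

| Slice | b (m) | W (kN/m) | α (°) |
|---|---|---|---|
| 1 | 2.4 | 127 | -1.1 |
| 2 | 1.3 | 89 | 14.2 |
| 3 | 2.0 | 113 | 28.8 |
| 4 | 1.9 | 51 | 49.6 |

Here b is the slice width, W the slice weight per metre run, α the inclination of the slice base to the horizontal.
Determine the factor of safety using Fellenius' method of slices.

FS = 3.21

Ordinary method of slices: FS = Σ[c'·Δl_i + (W_i cosα_i)·tanφ'] / Σ W_i sinα_i, with Δl_i = b_i / cosα_i.
Slice 1: Δl = 2.4/cos(-1.1°) = 2.400 m; N'_1 = 127·cos(-1.1°) = 127.0; c'Δl = 30.49; W sinα = -2.4
Slice 2: Δl = 1.3/cos14.2° = 1.341 m; N'_2 = 89·cos14.2° = 86.3; c'Δl = 17.03; W sinα = 21.8
Slice 3: Δl = 2.0/cos28.8° = 2.282 m; N'_3 = 113·cos28.8° = 99.0; c'Δl = 28.99; W sinα = 54.4
Slice 4: Δl = 1.9/cos49.6° = 2.932 m; N'_4 = 51·cos49.6° = 33.1; c'Δl = 37.23; W sinα = 38.8
Σc'Δl = 113.7 kN/m; ΣN' = 345.3 kN/m; ΣW sinα = 112.7 kN/m
Resisting = 113.7 + 345.3·tan35.7° = 113.7 + 248.1 = 361.9 kN/m
FS = 361.9 / 112.7 = 3.212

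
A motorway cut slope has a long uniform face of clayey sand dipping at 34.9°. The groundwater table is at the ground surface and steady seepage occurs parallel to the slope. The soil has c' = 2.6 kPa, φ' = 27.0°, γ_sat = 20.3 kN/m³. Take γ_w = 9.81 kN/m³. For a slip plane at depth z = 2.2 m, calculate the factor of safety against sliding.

With seepage parallel to the slope and the water table at the surface, the effective normal stress on the slip plane uses the buoyant unit weight γ' = γ_sat − γ_w while the driving shear stress uses γ_sat:
FS = [c' + γ' z cos²β tanφ'] / [γ_sat z sinβ cosβ]
γ' = 20.3 − 9.81 = 10.49 kN/m³
Numerator = 2.6 + 10.49·2.2·cos²34.9°·tan27.0° = 2.6 + 10.49·2.2·0.6726·0.5095 = 10.510 kPa
Denominator = 20.3·2.2·sin34.9°·cos34.9° = 20.3·2.2·0.5721·0.8202 = 20.957 kPa
FS = 10.510 / 20.957 = 0.501

FS = 0.50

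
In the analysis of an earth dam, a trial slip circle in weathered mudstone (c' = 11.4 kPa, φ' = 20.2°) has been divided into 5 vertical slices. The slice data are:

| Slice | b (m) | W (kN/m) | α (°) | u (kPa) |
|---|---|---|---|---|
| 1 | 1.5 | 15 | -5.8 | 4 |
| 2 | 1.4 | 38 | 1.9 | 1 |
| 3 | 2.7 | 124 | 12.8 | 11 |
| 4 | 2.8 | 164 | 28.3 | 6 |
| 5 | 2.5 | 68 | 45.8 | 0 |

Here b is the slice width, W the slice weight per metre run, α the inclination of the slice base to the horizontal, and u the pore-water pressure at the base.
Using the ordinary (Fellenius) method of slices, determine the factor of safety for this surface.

Ordinary method of slices: FS = Σ[c'·Δl_i + (W_i cosα_i − u_i·Δl_i)·tanφ'] / Σ W_i sinα_i, with Δl_i = b_i / cosα_i.
Slice 1: Δl = 1.5/cos(-5.8°) = 1.508 m; N'_1 = 15·cos(-5.8°) − 4·1.508 = 8.9; c'Δl = 17.19; W sinα = -1.5
Slice 2: Δl = 1.4/cos1.9° = 1.401 m; N'_2 = 38·cos1.9° − 1·1.401 = 36.6; c'Δl = 15.97; W sinα = 1.3
Slice 3: Δl = 2.7/cos12.8° = 2.769 m; N'_3 = 124·cos12.8° − 11·2.769 = 90.5; c'Δl = 31.56; W sinα = 27.5
Slice 4: Δl = 2.8/cos28.3° = 3.180 m; N'_4 = 164·cos28.3° − 6·3.180 = 125.3; c'Δl = 36.25; W sinα = 77.8
Slice 5: Δl = 2.5/cos45.8° = 3.586 m; N'_5 = 68·cos45.8° − 0·3.586 = 47.4; c'Δl = 40.88; W sinα = 48.7
Σc'Δl = 141.9 kN/m; ΣN' = 308.7 kN/m; ΣW sinα = 153.7 kN/m
Resisting = 141.9 + 308.7·tan20.2° = 141.9 + 113.6 = 255.4 kN/m
FS = 255.4 / 153.7 = 1.662

FS = 1.66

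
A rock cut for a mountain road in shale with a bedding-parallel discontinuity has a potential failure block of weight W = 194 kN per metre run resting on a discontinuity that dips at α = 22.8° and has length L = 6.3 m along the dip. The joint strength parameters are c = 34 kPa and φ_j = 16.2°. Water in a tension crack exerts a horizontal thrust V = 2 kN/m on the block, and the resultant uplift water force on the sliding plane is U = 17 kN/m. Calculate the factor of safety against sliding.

FS = 3.39

Resolving the block weight along and normal to the plane and applying the Mohr–Coulomb strength on the joint:
N' = W cosα − U − V sinα = 194·cos22.8° − 17 − 2·sin22.8° = 161.1 kN/m
Driving force T = W sinα + V cosα = 194·sin22.8° + 2·cos22.8° = 77.0 kN/m
Resisting force R = c·L + N'·tanφ_j = 34·6.3 + 161.1·tan16.2° = 214.2 + 46.8 = 261.0 kN/m
FS = R / T = 261.0 / 77.0 = 3.389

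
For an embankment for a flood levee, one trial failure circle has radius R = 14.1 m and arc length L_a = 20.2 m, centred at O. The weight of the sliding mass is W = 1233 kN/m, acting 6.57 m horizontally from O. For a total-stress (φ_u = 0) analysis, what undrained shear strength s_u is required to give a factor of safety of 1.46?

FS = s_u·L_a·R / (W·d), so s_u = FS·W·d / (L_a·R).
s_u = 1.46·1233·6.57 / (20.20·14.1) = 11827.2 / 284.82 = 41.53 kPa

s_u = 41.5 kPa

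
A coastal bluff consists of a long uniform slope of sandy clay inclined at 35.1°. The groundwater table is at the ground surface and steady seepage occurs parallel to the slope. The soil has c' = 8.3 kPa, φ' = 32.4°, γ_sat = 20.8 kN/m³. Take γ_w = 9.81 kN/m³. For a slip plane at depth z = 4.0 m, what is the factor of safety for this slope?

With seepage parallel to the slope and the water table at the surface, the effective normal stress on the slip plane uses the buoyant unit weight γ' = γ_sat − γ_w while the driving shear stress uses γ_sat:
FS = [c' + γ' z cos²β tanφ'] / [γ_sat z sinβ cosβ]
γ' = 20.8 − 9.81 = 10.99 kN/m³
Numerator = 8.3 + 10.99·4.0·cos²35.1°·tan32.4° = 8.3 + 10.99·4.0·0.6694·0.6346 = 26.974 kPa
Denominator = 20.8·4.0·sin35.1°·cos35.1° = 20.8·4.0·0.5750·0.8181 = 39.141 kPa
FS = 26.974 / 39.141 = 0.689

FS = 0.69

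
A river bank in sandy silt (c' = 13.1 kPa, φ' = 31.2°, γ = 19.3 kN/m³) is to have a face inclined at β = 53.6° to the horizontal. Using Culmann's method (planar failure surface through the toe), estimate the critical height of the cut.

H_c = 24.77 m

Culmann's analysis gives the critical failure plane at α_cr = (β + φ')/2 = (53.6 + 31.2)/2 = 42.4°, and the critical height
H_c = (4c'/γ) · sinβ cosφ' / [1 − cos(β − φ')]
    = (4·13.1/19.3) · sin53.6°·cos31.2° / [1 − cos(22.4°)]
    = 2.715 · 0.8049·0.8554 / [1 − 0.9245]
    = 2.715 · 0.6885 / 0.0755
    = 24.77 m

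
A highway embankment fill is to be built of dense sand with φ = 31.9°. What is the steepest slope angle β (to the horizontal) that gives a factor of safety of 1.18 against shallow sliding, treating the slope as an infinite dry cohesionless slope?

β = 27.8°

For an infinite dry cohesionless slope FS = tanφ/tanβ, so tanβ = tanφ / FS.
tanβ = tan31.9° / 1.18 = 0.6224 / 1.18 = 0.5275
β = arctan(0.5275) = 27.81°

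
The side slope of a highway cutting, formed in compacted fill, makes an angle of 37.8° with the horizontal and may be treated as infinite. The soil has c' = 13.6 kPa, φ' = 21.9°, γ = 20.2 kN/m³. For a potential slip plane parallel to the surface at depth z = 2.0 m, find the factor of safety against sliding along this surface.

FS = 1.21

For an infinite slope with a slip plane parallel to the surface (no pore pressure): FS = [c' + γz cos²β tanφ'] / [γz sinβ cosβ].
γz = 20.2·2.0 = 40.40 kN/m²
Numerator = 13.6 + 40.40·cos²37.8°·tan21.9° = 13.6 + 40.40·0.6243·0.4020 = 23.740 kPa
Denominator = 40.40·sin37.8°·cos37.8° = 40.40·0.6129·0.7902 = 19.565 kPa
FS = 23.740 / 19.565 = 1.213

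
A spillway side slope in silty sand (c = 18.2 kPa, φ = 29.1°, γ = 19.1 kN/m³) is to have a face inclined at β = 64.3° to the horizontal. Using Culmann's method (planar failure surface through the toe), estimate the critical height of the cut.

H_c = 16.41 m

Culmann's analysis gives the critical failure plane at α_cr = (β + φ)/2 = (64.3 + 29.1)/2 = 46.7°, and the critical height
H_c = (4c/γ) · sinβ cosφ / [1 − cos(β − φ)]
    = (4·18.2/19.1) · sin64.3°·cos29.1° / [1 − cos(35.2°)]
    = 3.812 · 0.9011·0.8738 / [1 − 0.8171]
    = 3.812 · 0.7873 / 0.1829
    = 16.41 m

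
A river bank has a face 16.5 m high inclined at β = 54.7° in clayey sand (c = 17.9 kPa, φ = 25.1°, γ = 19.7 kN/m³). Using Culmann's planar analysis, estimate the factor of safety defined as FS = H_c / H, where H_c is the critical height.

H_c = (4c/γ) · sinβ cosφ / [1 − cos(β − φ)]
    = (4·17.9/19.7) · sin54.7°·cos25.1° / [1 − cos29.6°]
    = 3.635 · 0.7391 / 0.1305 = 20.58 m
FS = H_c / H = 20.58 / 16.5 = 1.247

FS = 1.25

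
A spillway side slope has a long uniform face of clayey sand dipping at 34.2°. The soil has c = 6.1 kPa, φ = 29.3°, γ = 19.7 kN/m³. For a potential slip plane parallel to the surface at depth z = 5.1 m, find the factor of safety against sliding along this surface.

FS = 0.96

For an infinite slope with a slip plane parallel to the surface (no pore pressure): FS = [c + γz cos²β tanφ] / [γz sinβ cosβ].
γz = 19.7·5.1 = 100.47 kN/m²
Numerator = 6.1 + 100.47·cos²34.2°·tan29.3° = 6.1 + 100.47·0.6841·0.5612 = 44.668 kPa
Denominator = 100.47·sin34.2°·cos34.2° = 100.47·0.5621·0.8271 = 46.707 kPa
FS = 44.668 / 46.707 = 0.956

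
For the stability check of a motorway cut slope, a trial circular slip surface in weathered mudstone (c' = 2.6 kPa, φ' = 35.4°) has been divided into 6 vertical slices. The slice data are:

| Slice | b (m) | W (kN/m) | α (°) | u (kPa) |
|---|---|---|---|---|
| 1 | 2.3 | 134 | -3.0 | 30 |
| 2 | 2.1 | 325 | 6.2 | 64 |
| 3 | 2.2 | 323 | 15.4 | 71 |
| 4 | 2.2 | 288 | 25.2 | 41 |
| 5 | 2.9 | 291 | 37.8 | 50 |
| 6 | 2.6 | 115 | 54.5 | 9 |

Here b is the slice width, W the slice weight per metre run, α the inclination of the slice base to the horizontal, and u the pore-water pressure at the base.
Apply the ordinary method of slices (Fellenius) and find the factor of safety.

FS = 0.98

Ordinary method of slices: FS = Σ[c'·Δl_i + (W_i cosα_i − u_i·Δl_i)·tanφ'] / Σ W_i sinα_i, with Δl_i = b_i / cosα_i.
Slice 1: Δl = 2.3/cos(-3.0°) = 2.303 m; N'_1 = 134·cos(-3.0°) − 30·2.303 = 64.7; c'Δl = 5.99; W sinα = -7.0
Slice 2: Δl = 2.1/cos6.2° = 2.112 m; N'_2 = 325·cos6.2° − 64·2.112 = 187.9; c'Δl = 5.49; W sinα = 35.1
Slice 3: Δl = 2.2/cos15.4° = 2.282 m; N'_3 = 323·cos15.4° − 71·2.282 = 149.4; c'Δl = 5.93; W sinα = 85.8
Slice 4: Δl = 2.2/cos25.2° = 2.431 m; N'_4 = 288·cos25.2° − 41·2.431 = 160.9; c'Δl = 6.32; W sinα = 122.6
Slice 5: Δl = 2.9/cos37.8° = 3.670 m; N'_5 = 291·cos37.8° − 50·3.670 = 46.4; c'Δl = 9.54; W sinα = 178.4
Slice 6: Δl = 2.6/cos54.5° = 4.477 m; N'_6 = 115·cos54.5° − 9·4.477 = 26.5; c'Δl = 11.64; W sinα = 93.6
Σc'Δl = 44.9 kN/m; ΣN' = 635.8 kN/m; ΣW sinα = 508.5 kN/m
Resisting = 44.9 + 635.8·tan35.4° = 44.9 + 451.9 = 496.8 kN/m
FS = 496.8 / 508.5 = 0.977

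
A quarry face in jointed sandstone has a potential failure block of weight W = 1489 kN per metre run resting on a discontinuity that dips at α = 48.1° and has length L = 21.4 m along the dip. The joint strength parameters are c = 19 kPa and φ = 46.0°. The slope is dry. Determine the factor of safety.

Resolving the block weight along and normal to the plane and applying the Mohr–Coulomb strength on the joint:
N' = W cosα = 1489·cos48.1° = 994.4 kN/m
Driving force T = W sinα = 1489·sin48.1° = 1108.3 kN/m
Resisting force R = c·L + N'·tanφ = 19·21.4 + 994.4·tan46.0° = 406.6 + 1029.7 = 1436.3 kN/m
FS = R / T = 1436.3 / 1108.3 = 1.296

FS = 1.30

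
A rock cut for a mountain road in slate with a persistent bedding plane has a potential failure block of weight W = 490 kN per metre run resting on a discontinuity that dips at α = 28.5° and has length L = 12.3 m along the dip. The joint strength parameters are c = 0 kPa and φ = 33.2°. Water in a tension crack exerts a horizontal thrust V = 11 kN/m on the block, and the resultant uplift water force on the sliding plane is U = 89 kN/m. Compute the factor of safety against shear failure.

Resolving the block weight along and normal to the plane and applying the Mohr–Coulomb strength on the joint:
N' = W cosα − U − V sinα = 490·cos28.5° − 89 − 11·sin28.5° = 336.4 kN/m
Driving force T = W sinα + V cosα = 490·sin28.5° + 11·cos28.5° = 243.5 kN/m
Resisting force R = c·L + N'·tanφ = 0·12.3 + 336.4·tan33.2° = 0.0 + 220.1 = 220.1 kN/m
FS = R / T = 220.1 / 243.5 = 0.904

FS = 0.90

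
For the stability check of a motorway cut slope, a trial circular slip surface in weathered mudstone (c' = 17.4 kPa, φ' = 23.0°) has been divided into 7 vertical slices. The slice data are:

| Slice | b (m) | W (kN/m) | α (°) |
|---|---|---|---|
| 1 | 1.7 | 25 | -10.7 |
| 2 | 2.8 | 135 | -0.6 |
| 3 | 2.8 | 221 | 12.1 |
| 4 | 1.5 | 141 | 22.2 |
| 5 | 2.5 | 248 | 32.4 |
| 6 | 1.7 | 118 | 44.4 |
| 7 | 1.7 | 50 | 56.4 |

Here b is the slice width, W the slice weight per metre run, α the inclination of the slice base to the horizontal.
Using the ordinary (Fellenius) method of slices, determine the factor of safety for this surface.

FS = 1.87

Ordinary method of slices: FS = Σ[c'·Δl_i + (W_i cosα_i)·tanφ'] / Σ W_i sinα_i, with Δl_i = b_i / cosα_i.
Slice 1: Δl = 1.7/cos(-10.7°) = 1.730 m; N'_1 = 25·cos(-10.7°) = 24.6; c'Δl = 30.10; W sinα = -4.6
Slice 2: Δl = 2.8/cos(-0.6°) = 2.800 m; N'_2 = 135·cos(-0.6°) = 135.0; c'Δl = 48.72; W sinα = -1.4
Slice 3: Δl = 2.8/cos12.1° = 2.864 m; N'_3 = 221·cos12.1° = 216.1; c'Δl = 49.83; W sinα = 46.3
Slice 4: Δl = 1.5/cos22.2° = 1.620 m; N'_4 = 141·cos22.2° = 130.5; c'Δl = 28.19; W sinα = 53.3
Slice 5: Δl = 2.5/cos32.4° = 2.961 m; N'_5 = 248·cos32.4° = 209.4; c'Δl = 51.52; W sinα = 132.9
Slice 6: Δl = 1.7/cos44.4° = 2.379 m; N'_6 = 118·cos44.4° = 84.3; c'Δl = 41.40; W sinα = 82.6
Slice 7: Δl = 1.7/cos56.4° = 3.072 m; N'_7 = 50·cos56.4° = 27.7; c'Δl = 53.45; W sinα = 41.6
Σc'Δl = 303.2 kN/m; ΣN' = 827.6 kN/m; ΣW sinα = 350.6 kN/m
Resisting = 303.2 + 827.6·tan23.0° = 303.2 + 351.3 = 654.5 kN/m
FS = 654.5 / 350.6 = 1.867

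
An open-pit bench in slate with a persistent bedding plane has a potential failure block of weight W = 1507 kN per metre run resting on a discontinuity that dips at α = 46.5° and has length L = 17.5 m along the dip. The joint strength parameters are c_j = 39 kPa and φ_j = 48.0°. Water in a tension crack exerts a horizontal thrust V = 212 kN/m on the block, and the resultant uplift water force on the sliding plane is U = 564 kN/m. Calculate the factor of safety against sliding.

FS = 0.84

Resolving the block weight along and normal to the plane and applying the Mohr–Coulomb strength on the joint:
N' = W cosα − U − V sinα = 1507·cos46.5° − 564 − 212·sin46.5° = 319.6 kN/m
Driving force T = W sinα + V cosα = 1507·sin46.5° + 212·cos46.5° = 1239.1 kN/m
Resisting force R = c_j·L + N'·tanφ_j = 39·17.5 + 319.6·tan48.0° = 682.5 + 354.9 = 1037.4 kN/m
FS = R / T = 1037.4 / 1239.1 = 0.837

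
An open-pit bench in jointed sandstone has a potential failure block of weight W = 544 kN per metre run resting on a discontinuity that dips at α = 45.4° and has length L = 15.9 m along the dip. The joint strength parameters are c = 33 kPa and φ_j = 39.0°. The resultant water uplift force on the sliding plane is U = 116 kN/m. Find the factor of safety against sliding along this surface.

Resolving the block weight along and normal to the plane and applying the Mohr–Coulomb strength on the joint:
N' = W cosα − U = 544·cos45.4° − 116 = 266.0 kN/m
Driving force T = W sinα = 544·sin45.4° = 387.3 kN/m
Resisting force R = c·L + N'·tanφ_j = 33·15.9 + 266.0·tan39.0° = 524.7 + 215.4 = 740.1 kN/m
FS = R / T = 740.1 / 387.3 = 1.911

FS = 1.91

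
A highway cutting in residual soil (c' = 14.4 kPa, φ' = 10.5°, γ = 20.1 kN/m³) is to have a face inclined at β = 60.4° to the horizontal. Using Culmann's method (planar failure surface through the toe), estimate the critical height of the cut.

H_c = 6.88 m

Culmann's analysis gives the critical failure plane at α_cr = (β + φ')/2 = (60.4 + 10.5)/2 = 35.5°, and the critical height
H_c = (4c'/γ) · sinβ cosφ' / [1 − cos(β − φ')]
    = (4·14.4/20.1) · sin60.4°·cos10.5° / [1 − cos(49.9°)]
    = 2.866 · 0.8695·0.9833 / [1 − 0.6441]
    = 2.866 · 0.8549 / 0.3559
    = 6.88 m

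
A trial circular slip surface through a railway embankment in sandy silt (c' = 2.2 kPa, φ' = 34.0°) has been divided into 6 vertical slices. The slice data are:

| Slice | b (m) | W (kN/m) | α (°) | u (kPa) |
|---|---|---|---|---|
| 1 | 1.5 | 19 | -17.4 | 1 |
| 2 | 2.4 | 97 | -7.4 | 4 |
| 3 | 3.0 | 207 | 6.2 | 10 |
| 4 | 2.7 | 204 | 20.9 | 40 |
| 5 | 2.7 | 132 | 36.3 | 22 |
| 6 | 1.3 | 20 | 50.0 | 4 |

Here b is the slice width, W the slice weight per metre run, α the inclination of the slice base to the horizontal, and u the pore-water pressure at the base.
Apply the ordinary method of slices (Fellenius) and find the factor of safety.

Ordinary method of slices: FS = Σ[c'·Δl_i + (W_i cosα_i − u_i·Δl_i)·tanφ'] / Σ W_i sinα_i, with Δl_i = b_i / cosα_i.
Slice 1: Δl = 1.5/cos(-17.4°) = 1.572 m; N'_1 = 19·cos(-17.4°) − 1·1.572 = 16.6; c'Δl = 3.46; W sinα = -5.7
Slice 2: Δl = 2.4/cos(-7.4°) = 2.420 m; N'_2 = 97·cos(-7.4°) − 4·2.420 = 86.5; c'Δl = 5.32; W sinα = -12.5
Slice 3: Δl = 3.0/cos6.2° = 3.018 m; N'_3 = 207·cos6.2° − 10·3.018 = 175.6; c'Δl = 6.64; W sinα = 22.4
Slice 4: Δl = 2.7/cos20.9° = 2.890 m; N'_4 = 204·cos20.9° − 40·2.890 = 75.0; c'Δl = 6.36; W sinα = 72.8
Slice 5: Δl = 2.7/cos36.3° = 3.350 m; N'_5 = 132·cos36.3° − 22·3.350 = 32.7; c'Δl = 7.37; W sinα = 78.1
Slice 6: Δl = 1.3/cos50.0° = 2.022 m; N'_6 = 20·cos50.0° − 4·2.022 = 4.8; c'Δl = 4.45; W sinα = 15.3
Σc'Δl = 33.6 kN/m; ΣN' = 391.1 kN/m; ΣW sinα = 170.4 kN/m
Resisting = 33.6 + 391.1·tan34.0° = 33.6 + 263.8 = 297.4 kN/m
FS = 297.4 / 170.4 = 1.745

FS = 1.75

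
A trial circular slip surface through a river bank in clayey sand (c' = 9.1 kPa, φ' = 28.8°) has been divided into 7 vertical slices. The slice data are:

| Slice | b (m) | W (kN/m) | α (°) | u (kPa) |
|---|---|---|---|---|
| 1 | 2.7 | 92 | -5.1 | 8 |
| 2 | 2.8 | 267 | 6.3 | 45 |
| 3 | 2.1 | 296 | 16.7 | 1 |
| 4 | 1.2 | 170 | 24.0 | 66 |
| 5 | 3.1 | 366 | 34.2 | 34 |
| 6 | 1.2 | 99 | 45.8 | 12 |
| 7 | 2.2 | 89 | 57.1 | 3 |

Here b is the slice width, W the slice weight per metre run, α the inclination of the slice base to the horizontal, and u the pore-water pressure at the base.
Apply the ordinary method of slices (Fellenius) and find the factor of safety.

FS = 1.17

Ordinary method of slices: FS = Σ[c'·Δl_i + (W_i cosα_i − u_i·Δl_i)·tanφ'] / Σ W_i sinα_i, with Δl_i = b_i / cosα_i.
Slice 1: Δl = 2.7/cos(-5.1°) = 2.711 m; N'_1 = 92·cos(-5.1°) − 8·2.711 = 69.9; c'Δl = 24.67; W sinα = -8.2
Slice 2: Δl = 2.8/cos6.3° = 2.817 m; N'_2 = 267·cos6.3° − 45·2.817 = 138.6; c'Δl = 25.63; W sinα = 29.3
Slice 3: Δl = 2.1/cos16.7° = 2.192 m; N'_3 = 296·cos16.7° − 1·2.192 = 281.3; c'Δl = 19.95; W sinα = 85.1
Slice 4: Δl = 1.2/cos24.0° = 1.314 m; N'_4 = 170·cos24.0° − 66·1.314 = 68.6; c'Δl = 11.95; W sinα = 69.1
Slice 5: Δl = 3.1/cos34.2° = 3.748 m; N'_5 = 366·cos34.2° − 34·3.748 = 175.3; c'Δl = 34.11; W sinα = 205.7
Slice 6: Δl = 1.2/cos45.8° = 1.721 m; N'_6 = 99·cos45.8° − 12·1.721 = 48.4; c'Δl = 15.66; W sinα = 71.0
Slice 7: Δl = 2.2/cos57.1° = 4.050 m; N'_7 = 89·cos57.1° − 3·4.050 = 36.2; c'Δl = 36.86; W sinα = 74.7
Σc'Δl = 168.8 kN/m; ΣN' = 818.3 kN/m; ΣW sinα = 526.7 kN/m
Resisting = 168.8 + 818.3·tan28.8° = 168.8 + 449.9 = 618.7 kN/m
FS = 618.7 / 526.7 = 1.175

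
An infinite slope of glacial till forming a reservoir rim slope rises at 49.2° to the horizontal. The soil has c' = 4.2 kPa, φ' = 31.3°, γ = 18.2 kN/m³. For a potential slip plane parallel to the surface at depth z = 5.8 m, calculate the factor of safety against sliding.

FS = 0.61

For an infinite slope with a slip plane parallel to the surface (no pore pressure): FS = [c' + γz cos²β tanφ'] / [γz sinβ cosβ].
γz = 18.2·5.8 = 105.56 kN/m²
Numerator = 4.2 + 105.56·cos²49.2°·tan31.3° = 4.2 + 105.56·0.4270·0.6080 = 31.603 kPa
Denominator = 105.56·sin49.2°·cos49.2° = 105.56·0.7570·0.6534 = 52.214 kPa
FS = 31.603 / 52.214 = 0.605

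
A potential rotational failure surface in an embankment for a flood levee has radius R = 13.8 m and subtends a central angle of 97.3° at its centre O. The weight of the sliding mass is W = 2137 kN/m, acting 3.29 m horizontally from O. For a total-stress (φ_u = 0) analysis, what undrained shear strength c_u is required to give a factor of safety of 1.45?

FS = c_u·L_a·R / (W·d), so c_u = FS·W·d / (L_a·R).
Arc length L_a = R·θ = 13.8·(97.3°·π/180) = 13.8·1.6982 = 23.44 m
c_u = 1.45·2137·3.29 / (23.44·13.8) = 10194.6 / 323.41 = 31.52 kPa

c_u = 31.5 kPa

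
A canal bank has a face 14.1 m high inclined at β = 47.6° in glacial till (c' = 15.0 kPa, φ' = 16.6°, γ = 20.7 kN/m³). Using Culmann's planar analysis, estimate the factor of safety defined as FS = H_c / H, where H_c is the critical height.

FS = 1.02

H_c = (4c'/γ) · sinβ cosφ' / [1 − cos(β − φ')]
    = (4·15.0/20.7) · sin47.6°·cos16.6° / [1 − cos31.0°]
    = 2.899 · 0.7077 / 0.1428 = 14.36 m
FS = H_c / H = 14.36 / 14.1 = 1.019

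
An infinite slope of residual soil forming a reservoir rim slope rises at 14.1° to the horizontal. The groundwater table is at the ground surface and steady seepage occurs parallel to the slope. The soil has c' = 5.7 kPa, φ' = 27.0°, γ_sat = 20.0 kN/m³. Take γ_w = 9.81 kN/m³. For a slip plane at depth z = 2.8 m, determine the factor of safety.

With seepage parallel to the slope and the water table at the surface, the effective normal stress on the slip plane uses the buoyant unit weight γ' = γ_sat − γ_w while the driving shear stress uses γ_sat:
FS = [c' + γ' z cos²β tanφ'] / [γ_sat z sinβ cosβ]
γ' = 20.0 − 9.81 = 10.19 kN/m³
Numerator = 5.7 + 10.19·2.8·cos²14.1°·tan27.0° = 5.7 + 10.19·2.8·0.9407·0.5095 = 19.375 kPa
Denominator = 20.0·2.8·sin14.1°·cos14.1° = 20.0·2.8·0.2436·0.9699 = 13.231 kPa
FS = 19.375 / 13.231 = 1.464

FS = 1.46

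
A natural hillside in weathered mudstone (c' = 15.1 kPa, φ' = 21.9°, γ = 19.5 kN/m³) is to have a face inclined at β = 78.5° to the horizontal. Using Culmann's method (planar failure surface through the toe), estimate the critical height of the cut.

Culmann's analysis gives the critical failure plane at α_cr = (β + φ')/2 = (78.5 + 21.9)/2 = 50.2°, and the critical height
H_c = (4c'/γ) · sinβ cosφ' / [1 − cos(β − φ')]
    = (4·15.1/19.5) · sin78.5°·cos21.9° / [1 − cos(56.6°)]
    = 3.097 · 0.9799·0.9278 / [1 − 0.5505]
    = 3.097 · 0.9092 / 0.4495
    = 6.26 m

H_c = 6.26 m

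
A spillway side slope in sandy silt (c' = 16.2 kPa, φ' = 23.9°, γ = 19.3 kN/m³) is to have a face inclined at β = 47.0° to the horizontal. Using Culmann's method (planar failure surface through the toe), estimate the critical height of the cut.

H_c = 28.00 m

Culmann's analysis gives the critical failure plane at α_cr = (β + φ')/2 = (47.0 + 23.9)/2 = 35.5°, and the critical height
H_c = (4c'/γ) · sinβ cosφ' / [1 − cos(β − φ')]
    = (4·16.2/19.3) · sin47.0°·cos23.9° / [1 − cos(23.1°)]
    = 3.358 · 0.7314·0.9143 / [1 − 0.9198]
    = 3.358 · 0.6686 / 0.0802
    = 28.00 m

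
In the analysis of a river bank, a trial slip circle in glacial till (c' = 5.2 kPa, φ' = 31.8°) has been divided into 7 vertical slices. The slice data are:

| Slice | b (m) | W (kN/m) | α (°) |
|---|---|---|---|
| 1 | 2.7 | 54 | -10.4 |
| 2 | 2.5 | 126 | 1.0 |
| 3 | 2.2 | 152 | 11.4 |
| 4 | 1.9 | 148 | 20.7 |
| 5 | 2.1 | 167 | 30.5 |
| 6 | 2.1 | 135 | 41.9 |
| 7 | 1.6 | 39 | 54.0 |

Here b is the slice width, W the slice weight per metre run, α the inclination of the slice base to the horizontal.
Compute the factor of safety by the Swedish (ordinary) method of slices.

FS = 1.94

Ordinary method of slices: FS = Σ[c'·Δl_i + (W_i cosα_i)·tanφ'] / Σ W_i sinα_i, with Δl_i = b_i / cosα_i.
Slice 1: Δl = 2.7/cos(-10.4°) = 2.745 m; N'_1 = 54·cos(-10.4°) = 53.1; c'Δl = 14.27; W sinα = -9.7
Slice 2: Δl = 2.5/cos1.0° = 2.500 m; N'_2 = 126·cos1.0° = 126.0; c'Δl = 13.00; W sinα = 2.2
Slice 3: Δl = 2.2/cos11.4° = 2.244 m; N'_3 = 152·cos11.4° = 149.0; c'Δl = 11.67; W sinα = 30.0
Slice 4: Δl = 1.9/cos20.7° = 2.031 m; N'_4 = 148·cos20.7° = 138.4; c'Δl = 10.56; W sinα = 52.3
Slice 5: Δl = 2.1/cos30.5° = 2.437 m; N'_5 = 167·cos30.5° = 143.9; c'Δl = 12.67; W sinα = 84.8
Slice 6: Δl = 2.1/cos41.9° = 2.821 m; N'_6 = 135·cos41.9° = 100.5; c'Δl = 14.67; W sinα = 90.2
Slice 7: Δl = 1.6/cos54.0° = 2.722 m; N'_7 = 39·cos54.0° = 22.9; c'Δl = 14.15; W sinα = 31.6
Σc'Δl = 91.0 kN/m; ΣN' = 733.8 kN/m; ΣW sinα = 281.3 kN/m
Resisting = 91.0 + 733.8·tan31.8° = 91.0 + 455.0 = 546.0 kN/m
FS = 546.0 / 281.3 = 1.941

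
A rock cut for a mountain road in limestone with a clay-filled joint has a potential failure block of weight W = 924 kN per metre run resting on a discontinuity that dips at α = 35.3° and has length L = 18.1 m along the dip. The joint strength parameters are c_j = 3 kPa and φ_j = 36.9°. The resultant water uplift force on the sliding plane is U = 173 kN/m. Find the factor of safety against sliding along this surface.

FS = 0.92

Resolving the block weight along and normal to the plane and applying the Mohr–Coulomb strength on the joint:
N' = W cosα − U = 924·cos35.3° − 173 = 581.1 kN/m
Driving force T = W sinα = 924·sin35.3° = 533.9 kN/m
Resisting force R = c_j·L + N'·tanφ_j = 3·18.1 + 581.1·tan36.9° = 54.3 + 436.3 = 490.6 kN/m
FS = R / T = 490.6 / 533.9 = 0.919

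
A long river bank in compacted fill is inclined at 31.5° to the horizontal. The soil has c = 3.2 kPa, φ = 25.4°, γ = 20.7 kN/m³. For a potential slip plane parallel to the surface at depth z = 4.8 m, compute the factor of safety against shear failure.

FS = 0.85

For an infinite slope with a slip plane parallel to the surface (no pore pressure): FS = [c + γz cos²β tanφ] / [γz sinβ cosβ].
γz = 20.7·4.8 = 99.36 kN/m²
Numerator = 3.2 + 99.36·cos²31.5°·tan25.4° = 3.2 + 99.36·0.7270·0.4748 = 37.499 kPa
Denominator = 99.36·sin31.5°·cos31.5° = 99.36·0.5225·0.8526 = 44.265 kPa
FS = 37.499 / 44.265 = 0.847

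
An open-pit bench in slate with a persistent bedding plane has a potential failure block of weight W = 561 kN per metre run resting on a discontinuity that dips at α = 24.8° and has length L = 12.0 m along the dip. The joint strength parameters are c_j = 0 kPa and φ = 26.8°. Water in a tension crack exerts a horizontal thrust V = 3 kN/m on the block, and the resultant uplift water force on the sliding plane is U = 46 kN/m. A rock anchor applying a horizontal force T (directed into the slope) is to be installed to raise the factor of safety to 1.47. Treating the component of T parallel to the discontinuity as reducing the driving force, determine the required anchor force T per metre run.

Resolving forces along and normal to the sliding plane, with the horizontal anchor force T adding T·sinα to the effective normal force and T·cosα acting up the plane against the driving force:
FS = [c_jL + (W cosα − U − V sinα + T sinα) tanφ] / [W sinα + V cosα − T cosα]
Without the anchor: N' = 462.0 kN/m, driving T_d = 238.0 kN/m, resisting R = 0·12.0 + 462.0·tan26.8° = 233.4 kN/m, FS = 0.98.
Setting FS = 1.47 and solving for T:
1.47·(238.0 − T cos24.8°) = 233.4 + T sin24.8°·tan26.8°
T·(sin24.8°·tan26.8° + 1.47·cos24.8°) = 1.47·238.0 − 233.4
T·(0.4195·0.5051 + 1.47·0.9078) = 349.9 − 233.4 = 116.5
T·1.5463 = 116.5
T = 75.4 kN/m

T = 75 kN/m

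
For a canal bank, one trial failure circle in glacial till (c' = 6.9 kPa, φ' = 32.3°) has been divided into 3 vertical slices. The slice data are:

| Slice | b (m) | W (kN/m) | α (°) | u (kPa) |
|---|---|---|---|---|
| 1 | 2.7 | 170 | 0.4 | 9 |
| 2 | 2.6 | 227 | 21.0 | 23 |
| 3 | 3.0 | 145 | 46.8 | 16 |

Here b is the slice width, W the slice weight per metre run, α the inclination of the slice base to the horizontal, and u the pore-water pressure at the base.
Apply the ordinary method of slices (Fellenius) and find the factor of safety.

Ordinary method of slices: FS = Σ[c'·Δl_i + (W_i cosα_i − u_i·Δl_i)·tanφ'] / Σ W_i sinα_i, with Δl_i = b_i / cosα_i.
Slice 1: Δl = 2.7/cos0.4° = 2.700 m; N'_1 = 170·cos0.4° − 9·2.700 = 145.7; c'Δl = 18.63; W sinα = 1.2
Slice 2: Δl = 2.6/cos21.0° = 2.785 m; N'_2 = 227·cos21.0° − 23·2.785 = 147.9; c'Δl = 19.22; W sinα = 81.3
Slice 3: Δl = 3.0/cos46.8° = 4.382 m; N'_3 = 145·cos46.8° − 16·4.382 = 29.1; c'Δl = 30.24; W sinα = 105.7
Σc'Δl = 68.1 kN/m; ΣN' = 322.7 kN/m; ΣW sinα = 188.2 kN/m
Resisting = 68.1 + 322.7·tan32.3° = 68.1 + 204.0 = 272.1 kN/m
FS = 272.1 / 188.2 = 1.445

FS = 1.45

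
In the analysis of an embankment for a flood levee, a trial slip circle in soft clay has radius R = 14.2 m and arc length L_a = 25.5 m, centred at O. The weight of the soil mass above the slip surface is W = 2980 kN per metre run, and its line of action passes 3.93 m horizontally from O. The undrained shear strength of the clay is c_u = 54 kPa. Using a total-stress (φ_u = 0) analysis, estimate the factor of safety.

Taking moments about the centre O, the resisting moment is provided by the undrained shear strength acting along the arc:
M_R = c_u·L_a·R = 54·25.50·14.2 = 19553.4 kN·m/m
M_D = W·d = 2980·3.93 = 11711.4 kN·m/m
FS = M_R / M_D = 19553.4 / 11711.4 = 1.670

FS = 1.67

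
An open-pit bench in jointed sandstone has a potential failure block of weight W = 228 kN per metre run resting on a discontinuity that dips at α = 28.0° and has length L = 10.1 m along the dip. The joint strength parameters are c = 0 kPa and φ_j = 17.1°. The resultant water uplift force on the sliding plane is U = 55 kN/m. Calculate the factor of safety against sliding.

FS = 0.42

Resolving the block weight along and normal to the plane and applying the Mohr–Coulomb strength on the joint:
N' = W cosα − U = 228·cos28.0° − 55 = 146.3 kN/m
Driving force T = W sinα = 228·sin28.0° = 107.0 kN/m
Resisting force R = c·L + N'·tanφ_j = 0·10.1 + 146.3·tan17.1° = 0.0 + 45.0 = 45.0 kN/m
FS = R / T = 45.0 / 107.0 = 0.421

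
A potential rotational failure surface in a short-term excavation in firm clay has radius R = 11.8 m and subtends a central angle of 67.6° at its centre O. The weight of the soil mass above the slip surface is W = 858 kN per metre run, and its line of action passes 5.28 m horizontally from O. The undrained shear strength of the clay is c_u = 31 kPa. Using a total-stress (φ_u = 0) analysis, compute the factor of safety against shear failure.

FS = 1.12

Taking moments about the centre O, the resisting moment is provided by the undrained shear strength acting along the arc:
Arc length L_a = R·θ = 11.8·(67.6°·π/180) = 11.8·1.1798 = 13.92 m
M_R = c_u·L_a·R = 31·13.92·11.8 = 5092.7 kN·m/m
M_D = W·d = 858·5.28 = 4530.2 kN·m/m
FS = M_R / M_D = 5092.7 / 4530.2 = 1.124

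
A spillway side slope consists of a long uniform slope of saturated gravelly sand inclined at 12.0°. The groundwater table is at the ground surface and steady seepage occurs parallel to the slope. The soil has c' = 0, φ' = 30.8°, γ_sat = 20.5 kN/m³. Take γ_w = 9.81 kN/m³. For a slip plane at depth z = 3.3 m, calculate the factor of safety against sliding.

FS = 1.46

With seepage parallel to the slope and the water table at the surface, the effective normal stress on the slip plane uses the buoyant unit weight γ' = γ_sat − γ_w while the driving shear stress uses γ_sat:
FS = [c' + γ' z cos²β tanφ'] / [γ_sat z sinβ cosβ]
(For c' = 0 this reduces to FS = (γ'/γ_sat)·tanφ'/tanβ.)
γ' = 20.5 − 9.81 = 10.69 kN/m³
Numerator = 0.0 + 10.69·3.3·cos²12.0°·tan30.8° = 0.0 + 10.69·3.3·0.9568·0.5961 = 20.120 kPa
Denominator = 20.5·3.3·sin12.0°·cos12.0° = 20.5·3.3·0.2079·0.9781 = 13.758 kPa
FS = 20.120 / 13.758 = 1.462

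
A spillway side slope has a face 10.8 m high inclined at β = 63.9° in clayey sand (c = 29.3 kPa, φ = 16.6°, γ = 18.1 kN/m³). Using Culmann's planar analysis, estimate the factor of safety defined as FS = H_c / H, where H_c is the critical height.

H_c = (4c/γ) · sinβ cosφ / [1 − cos(β − φ)]
    = (4·29.3/18.1) · sin63.9°·cos16.6° / [1 − cos47.3°]
    = 6.475 · 0.8606 / 0.3218 = 17.31 m
FS = H_c / H = 17.31 / 10.8 = 1.603

FS = 1.60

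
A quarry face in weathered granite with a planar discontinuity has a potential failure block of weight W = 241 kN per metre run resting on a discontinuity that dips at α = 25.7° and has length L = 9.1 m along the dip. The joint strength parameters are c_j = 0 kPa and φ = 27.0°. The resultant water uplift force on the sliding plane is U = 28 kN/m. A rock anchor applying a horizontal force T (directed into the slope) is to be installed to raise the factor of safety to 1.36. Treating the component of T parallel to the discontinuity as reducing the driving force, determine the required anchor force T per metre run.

Resolving forces along and normal to the sliding plane, with the horizontal anchor force T adding T·sinα to the effective normal force and T·cosα acting up the plane against the driving force:
FS = [c_jL + (W cosα − U + T sinα) tanφ] / [W sinα − T cosα]
Without the anchor: N' = 189.2 kN/m, driving T_d = 104.5 kN/m, resisting R = 0·9.1 + 189.2·tan27.0° = 96.4 kN/m, FS = 0.92.
Setting FS = 1.36 and solving for T:
1.36·(104.5 − T cos25.7°) = 96.4 + T sin25.7°·tan27.0°
T·(sin25.7°·tan27.0° + 1.36·cos25.7°) = 1.36·104.5 − 96.4
T·(0.4337·0.5095 + 1.36·0.9011) = 142.1 − 96.4 = 45.8
T·1.4464 = 45.8
T = 31.6 kN/m

T = 32 kN/m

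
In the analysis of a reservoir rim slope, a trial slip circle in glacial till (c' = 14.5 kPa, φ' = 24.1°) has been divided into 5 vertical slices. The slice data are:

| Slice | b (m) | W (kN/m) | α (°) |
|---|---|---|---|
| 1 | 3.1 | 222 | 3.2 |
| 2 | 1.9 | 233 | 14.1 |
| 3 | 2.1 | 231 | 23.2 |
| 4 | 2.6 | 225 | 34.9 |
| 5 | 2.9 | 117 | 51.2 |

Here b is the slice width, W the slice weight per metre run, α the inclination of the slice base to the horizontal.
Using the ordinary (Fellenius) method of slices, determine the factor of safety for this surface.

Ordinary method of slices: FS = Σ[c'·Δl_i + (W_i cosα_i)·tanφ'] / Σ W_i sinα_i, with Δl_i = b_i / cosα_i.
Slice 1: Δl = 3.1/cos3.2° = 3.105 m; N'_1 = 222·cos3.2° = 221.7; c'Δl = 45.02; W sinα = 12.4
Slice 2: Δl = 1.9/cos14.1° = 1.959 m; N'_2 = 233·cos14.1° = 226.0; c'Δl = 28.41; W sinα = 56.8
Slice 3: Δl = 2.1/cos23.2° = 2.285 m; N'_3 = 231·cos23.2° = 212.3; c'Δl = 33.13; W sinα = 91.0
Slice 4: Δl = 2.6/cos34.9° = 3.170 m; N'_4 = 225·cos34.9° = 184.5; c'Δl = 45.97; W sinα = 128.7
Slice 5: Δl = 2.9/cos51.2° = 4.628 m; N'_5 = 117·cos51.2° = 73.3; c'Δl = 67.11; W sinα = 91.2
Σc'Δl = 219.6 kN/m; ΣN' = 917.8 kN/m; ΣW sinα = 380.1 kN/m
Resisting = 219.6 + 917.8·tan24.1° = 219.6 + 410.6 = 630.2 kN/m
FS = 630.2 / 380.1 = 1.658

FS = 1.66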